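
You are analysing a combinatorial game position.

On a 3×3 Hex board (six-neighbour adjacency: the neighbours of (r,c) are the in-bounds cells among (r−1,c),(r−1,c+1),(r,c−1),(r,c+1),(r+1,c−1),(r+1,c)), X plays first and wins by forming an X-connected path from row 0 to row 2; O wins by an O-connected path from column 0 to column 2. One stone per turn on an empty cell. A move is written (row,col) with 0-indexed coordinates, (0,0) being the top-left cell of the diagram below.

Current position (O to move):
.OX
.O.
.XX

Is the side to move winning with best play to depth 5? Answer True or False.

[.OX/.O./.XX] O move#1: (0,0):-1/OOX/.O./.XX, (1,0):-1/.OX/OO./.XX, (1,2):+1/.OX/.OO/.XX*, (2,0):-1/.OX/.O./OXX
[.OX/.OO/.XX] X move#2: (0,0):-1/XOX/.OO/.XX*, (1,0):-1/.OX/XOO/.XX, (2,0):-1/.OX/.OO/XXX
[XOX/.OO/.XX] O move#3: (1,0):+1/XOX/OOO/.XX*, (2,0):+1/XOX/.OO/OXX
[XOX/OOO/.XX] end (terminal -1, X#4); searched .OX/.O./.XX to 5

O winning at [.OX/.O./.XX]: True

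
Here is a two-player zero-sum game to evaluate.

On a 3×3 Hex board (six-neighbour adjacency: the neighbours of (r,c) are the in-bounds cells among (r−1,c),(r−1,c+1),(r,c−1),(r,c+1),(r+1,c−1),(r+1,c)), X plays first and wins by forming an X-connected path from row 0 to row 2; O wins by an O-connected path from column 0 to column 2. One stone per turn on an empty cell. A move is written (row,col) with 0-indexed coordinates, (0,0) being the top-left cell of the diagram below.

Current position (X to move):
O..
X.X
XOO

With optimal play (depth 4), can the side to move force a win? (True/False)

X winning at [O../X.X/XOO]: True

ply 1, X at O../X.X/XOO | (0,1)=+1→OX./X.X/XOO*; (0,2)=+1→O.X/X.X/XOO; (1,1)=+1→O../XXX/XOO
ply 2: OX./X.X/XOO is terminal -1 (O); from O../X.X/XOO depth 4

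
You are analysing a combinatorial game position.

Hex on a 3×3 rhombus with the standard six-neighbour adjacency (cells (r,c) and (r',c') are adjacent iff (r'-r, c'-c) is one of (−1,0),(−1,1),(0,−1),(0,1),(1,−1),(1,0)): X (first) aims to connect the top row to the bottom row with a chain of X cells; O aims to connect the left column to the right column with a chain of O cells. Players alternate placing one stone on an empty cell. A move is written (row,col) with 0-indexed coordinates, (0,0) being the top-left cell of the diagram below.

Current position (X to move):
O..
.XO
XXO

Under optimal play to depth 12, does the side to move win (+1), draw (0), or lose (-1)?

[O../.XO/XXO] X move#1: (0,1):+1/OX./.XO/XXO*, (0,2):+1/O.X/.XO/XXO, (1,0):+1/O../XXO/XXO
[OX./.XO/XXO] end (terminal -1, O#2); searched O../.XO/XXO to 12

value(O../.XO/XXO, X) = +1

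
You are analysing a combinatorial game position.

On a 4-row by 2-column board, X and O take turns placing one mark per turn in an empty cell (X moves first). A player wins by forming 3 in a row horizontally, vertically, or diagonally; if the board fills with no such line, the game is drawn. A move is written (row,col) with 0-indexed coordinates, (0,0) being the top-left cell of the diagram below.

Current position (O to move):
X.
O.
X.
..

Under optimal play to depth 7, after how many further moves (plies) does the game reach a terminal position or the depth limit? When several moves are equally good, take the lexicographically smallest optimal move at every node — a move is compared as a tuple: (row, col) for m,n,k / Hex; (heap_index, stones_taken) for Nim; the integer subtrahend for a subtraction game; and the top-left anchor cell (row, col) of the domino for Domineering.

PV length from [X./O./X./..]: 5 plies

[X./O./X./..] O move#1: (0,1):+0/XO/O./X./..*, (1,1):+0/X./OO/X./.., (2,1):+0/X./O./XO/.., (3,0):+0/X./O./X./O., (3,1):+0/X./O./X./.O
[XO/O./X./..] X move#2: (1,1):+0/XO/OX/X./..*, (2,1):+0/XO/O./XX/.., (3,0):+0/XO/O./X./X., (3,1):+0/XO/O./X./.X
[XO/OX/X./..] O move#3: (2,1):+0/XO/OX/XO/..*, (3,0):+0/XO/OX/X./O., (3,1):+0/XO/OX/X./.O
[XO/OX/XO/..] X move#4: (3,0):+0/XO/OX/XO/X.*, (3,1):+0/XO/OX/XO/.X
[XO/OX/XO/X.] O move#5: (3,1):+0/XO/OX/XO/XO*
[XO/OX/XO/XO] end (terminal +0, X#6); searched X./O./X./.. to 7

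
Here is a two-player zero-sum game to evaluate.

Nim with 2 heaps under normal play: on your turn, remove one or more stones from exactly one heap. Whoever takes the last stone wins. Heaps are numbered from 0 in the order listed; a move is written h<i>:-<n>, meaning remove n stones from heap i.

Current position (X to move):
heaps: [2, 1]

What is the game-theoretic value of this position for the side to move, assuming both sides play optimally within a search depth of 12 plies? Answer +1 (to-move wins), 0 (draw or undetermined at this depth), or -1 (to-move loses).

p1 X@[(2,1)]: h0:-1[(1,1)]+1* h0:-2[(0,1)]-1 h1:-1[(2,0)]-1
p2 O@[(1,1)]: h0:-1[(0,1)]-1* h1:-1[(1,0)]-1
p3 X@[(0,1)]: h1:-1[(0,0)]+1*
p4 O@[(0,0)] terminal -1; root [(2,1)] d12

value((2,1), X) = +1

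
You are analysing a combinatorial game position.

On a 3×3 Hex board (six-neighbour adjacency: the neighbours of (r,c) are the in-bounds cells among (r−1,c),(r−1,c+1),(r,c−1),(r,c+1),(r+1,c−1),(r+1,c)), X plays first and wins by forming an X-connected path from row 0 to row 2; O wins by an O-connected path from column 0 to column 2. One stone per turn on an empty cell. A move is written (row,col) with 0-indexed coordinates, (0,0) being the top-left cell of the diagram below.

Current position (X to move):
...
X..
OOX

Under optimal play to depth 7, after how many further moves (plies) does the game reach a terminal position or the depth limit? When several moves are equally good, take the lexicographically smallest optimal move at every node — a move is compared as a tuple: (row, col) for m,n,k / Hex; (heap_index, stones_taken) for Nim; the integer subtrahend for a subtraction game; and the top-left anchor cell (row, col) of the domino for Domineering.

p1 X@[.../X../OOX]: (0,0)[X../X../OOX]-1 (0,1)[.X./X../OOX]-1 (0,2)[..X/X../OOX]-1 (1,1)[.../XX./OOX]-1 (1,2)[.../X.X/OOX]+1*
p2 O@[.../X.X/OOX]: (0,0)[O../X.X/OOX]-1* (0,1)[.O./X.X/OOX]-1 (0,2)[..O/X.X/OOX]-1 (1,1)[.../XOX/OOX]-1
p3 X@[O../X.X/OOX]: (0,1)[OX./X.X/OOX]+1* (0,2)[O.X/X.X/OOX]+1 (1,1)[O../XXX/OOX]+1
p4 O@[OX./X.X/OOX]: (0,2)[OXO/X.X/OOX]-1* (1,1)[OX./XOX/OOX]-1
p5 X@[OXO/X.X/OOX]: (1,1)[OXO/XXX/OOX]+1*
p6 O@[OXO/XXX/OOX] terminal -1; root [.../X../OOX] d7

PV length from [.../X../OOX]: 5 plies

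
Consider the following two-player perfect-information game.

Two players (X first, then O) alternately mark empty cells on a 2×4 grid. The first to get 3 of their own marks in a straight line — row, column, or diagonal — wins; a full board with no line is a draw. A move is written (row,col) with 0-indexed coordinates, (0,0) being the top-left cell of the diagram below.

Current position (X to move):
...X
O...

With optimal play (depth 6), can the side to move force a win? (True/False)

ply 1, X at ...X/O... | (0,0)=+0→X..X/O...*; (0,1)=+0→.X.X/O...; (0,2)=+0→..XX/O...; (1,1)=+0→...X/OX..; (1,2)=+0→...X/O.X.; (1,3)=+0→...X/O..X
ply 2, O at X..X/O... | (0,1)=+0→XO.X/O...*; (0,2)=+0→X.OX/O...; (1,1)=+0→X..X/OO..; (1,2)=+0→X..X/O.O.; (1,3)=+0→X..X/O..O
ply 3, X at XO.X/O... | (0,2)=+0→XOXX/O...*; (1,1)=+0→XO.X/OX..; (1,2)=+0→XO.X/O.X.; (1,3)=+0→XO.X/O..X
ply 4, O at XOXX/O... | (1,1)=+0→XOXX/OO..*; (1,2)=+0→XOXX/O.O.; (1,3)=+0→XOXX/O..O
ply 5, X at XOXX/OO.. | (1,2)=+0→XOXX/OOX.*; (1,3)=-1→XOXX/OO.X
ply 6, O at XOXX/OOX. | (1,3)=+0→XOXX/OOXO*
ply 7: XOXX/OOXO is terminal +0 (X); from ...X/O... depth 6

X winning at [...X/O...]: False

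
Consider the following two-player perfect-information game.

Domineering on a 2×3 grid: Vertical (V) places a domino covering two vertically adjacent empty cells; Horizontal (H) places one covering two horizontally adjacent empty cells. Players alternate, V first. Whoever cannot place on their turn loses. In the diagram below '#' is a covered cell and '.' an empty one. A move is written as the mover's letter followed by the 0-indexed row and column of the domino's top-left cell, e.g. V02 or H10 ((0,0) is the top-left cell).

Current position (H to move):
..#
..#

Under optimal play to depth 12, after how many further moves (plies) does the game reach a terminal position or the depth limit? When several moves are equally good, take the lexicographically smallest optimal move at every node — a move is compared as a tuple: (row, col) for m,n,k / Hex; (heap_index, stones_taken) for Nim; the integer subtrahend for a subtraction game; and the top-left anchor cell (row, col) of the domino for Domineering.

p1 H@[..#/..#]: H00[###/..#]+1* H10[..#/###]+1
p2 V@[###/..#] terminal -1; root [..#/..#] d12

PV length from [..#/..#]: 1 ply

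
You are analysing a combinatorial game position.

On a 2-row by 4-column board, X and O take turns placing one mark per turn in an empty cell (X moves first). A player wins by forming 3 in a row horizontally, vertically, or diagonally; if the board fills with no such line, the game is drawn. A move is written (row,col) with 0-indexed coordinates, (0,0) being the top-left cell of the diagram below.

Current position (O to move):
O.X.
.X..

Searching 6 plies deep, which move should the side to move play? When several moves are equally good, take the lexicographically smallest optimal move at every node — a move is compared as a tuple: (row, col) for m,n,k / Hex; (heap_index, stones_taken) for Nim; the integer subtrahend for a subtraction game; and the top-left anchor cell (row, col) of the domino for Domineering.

O's best at [O.X./.X..]: (1,0)

ply 1, O at O.X./.X.. | (0,1)=-1→OOX./.X..; (0,3)=-1→O.XO/.X..; (1,0)=+0→O.X./OX..*; (1,2)=+0→O.X./.XO.; (1,3)=+0→O.X./.X.O
ply 2, X at O.X./OX.. | (0,1)=+0→OXX./OX..*; (0,3)=+0→O.XX/OX..; (1,2)=+0→O.X./OXX.; (1,3)=+0→O.X./OX.X
ply 3, O at OXX./OX.. | (0,3)=+0→OXXO/OX..*; (1,2)=-1→OXX./OXO.; (1,3)=-1→OXX./OX.O
ply 4, X at OXXO/OX.. | (1,2)=+0→OXXO/OXX.*; (1,3)=+0→OXXO/OX.X
ply 5, O at OXXO/OXX. | (1,3)=+0→OXXO/OXXO*
ply 6: OXXO/OXXO is terminal +0 (X); from O.X./.X.. depth 6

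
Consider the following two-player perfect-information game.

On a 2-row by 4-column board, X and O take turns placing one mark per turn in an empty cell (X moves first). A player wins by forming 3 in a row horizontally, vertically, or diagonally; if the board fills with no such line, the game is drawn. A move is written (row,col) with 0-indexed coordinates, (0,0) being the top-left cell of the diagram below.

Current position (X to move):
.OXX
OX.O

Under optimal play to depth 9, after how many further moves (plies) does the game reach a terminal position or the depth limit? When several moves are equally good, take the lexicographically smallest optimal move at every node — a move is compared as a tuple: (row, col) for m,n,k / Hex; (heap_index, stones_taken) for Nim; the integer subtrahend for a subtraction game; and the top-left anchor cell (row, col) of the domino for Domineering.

[.OXX/OX.O] X move#1: (0,0):+0/XOXX/OX.O*, (1,2):+0/.OXX/OXXO
[XOXX/OX.O] O move#2: (1,2):+0/XOXX/OXOO*
[XOXX/OXOO] end (terminal +0, X#3); searched .OXX/OX.O to 9

PV length from [.OXX/OX.O]: 2 plies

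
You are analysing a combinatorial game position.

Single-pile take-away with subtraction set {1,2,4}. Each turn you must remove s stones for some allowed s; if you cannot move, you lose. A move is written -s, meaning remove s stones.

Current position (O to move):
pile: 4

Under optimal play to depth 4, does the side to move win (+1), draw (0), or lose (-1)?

value(4, O) = +1

p1 O@[4]: -1[3]+1* -2[2]-1 -4[0]+1
p2 X@[3]: -1[2]-1* -2[1]-1
p3 O@[2]: -1[1]-1 -2[0]+1*
p4 X@[0] terminal -1; root [4] d4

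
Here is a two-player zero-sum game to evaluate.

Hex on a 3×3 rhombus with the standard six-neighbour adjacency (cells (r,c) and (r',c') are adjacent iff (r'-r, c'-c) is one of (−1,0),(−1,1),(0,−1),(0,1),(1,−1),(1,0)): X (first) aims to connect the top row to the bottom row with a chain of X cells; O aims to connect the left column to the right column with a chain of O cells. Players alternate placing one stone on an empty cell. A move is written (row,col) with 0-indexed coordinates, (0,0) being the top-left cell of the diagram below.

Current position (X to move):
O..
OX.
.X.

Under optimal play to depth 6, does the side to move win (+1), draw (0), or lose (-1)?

value(O../OX./.X., X) = +1

[O../OX./.X.] X move#1: (0,1):+1/OX./OX./.X.*, (0,2):+1/O.X/OX./.X., (1,2):+1/O../OXX/.X., (2,0):+1/O../OX./XX., (2,2):+1/O../OX./.XX
[OX./OX./.X.] end (terminal -1, O#2); searched O../OX./.X. to 6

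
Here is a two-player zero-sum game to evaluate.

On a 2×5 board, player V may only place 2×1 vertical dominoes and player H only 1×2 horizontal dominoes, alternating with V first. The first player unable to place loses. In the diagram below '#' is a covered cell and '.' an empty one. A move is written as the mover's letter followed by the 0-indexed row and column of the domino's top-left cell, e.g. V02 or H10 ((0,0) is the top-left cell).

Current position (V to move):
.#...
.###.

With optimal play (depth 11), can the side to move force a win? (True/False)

V winning at [.#.../.###.]: True

p1 V@[.#.../.###.]: V00[##.../####.]-1 V04[.#..#/.####]+1*
p2 H@[.#..#/.####]: H02[.####/.####]-1*
p3 V@[.####/.####]: V00[#####/#####]+1*
p4 H@[#####/#####] terminal -1; root [.#.../.###.] d11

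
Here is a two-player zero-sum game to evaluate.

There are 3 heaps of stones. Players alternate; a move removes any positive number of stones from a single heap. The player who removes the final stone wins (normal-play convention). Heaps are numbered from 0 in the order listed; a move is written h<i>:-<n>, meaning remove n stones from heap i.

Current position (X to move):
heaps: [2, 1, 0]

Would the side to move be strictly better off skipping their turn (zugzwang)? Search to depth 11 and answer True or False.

[(2,1,0)] X move#1: h0:-1:+1/(1,1,0)*, h0:-2:-1/(0,1,0), h1:-1:-1/(2,0,0)
[(1,1,0)] O move#2: h0:-1:-1/(0,1,0)*, h1:-1:-1/(1,0,0)
[(0,1,0)] X move#3: h1:-1:+1/(0,0,0)*
[(0,0,0)] end (terminal -1, O#4); searched (2,1,0) to 11
if X skipped the turn, O would face:
~ [(2,1,0)] O move#1: h0:-1:+1/(1,1,0)*, h0:-2:-1/(0,1,0), h1:-1:-1/(2,0,0)
~ [(1,1,0)] X move#2: h0:-1:-1/(0,1,0)*, h1:-1:-1/(1,0,0)
~ [(0,1,0)] O move#3: h1:-1:+1/(0,0,0)*
~ [(0,0,0)] end (terminal -1, X#4); searched (2,1,0) to 11
compare (X): move=+1 vs pass=-1

zugzwang((2,1,0), X) = False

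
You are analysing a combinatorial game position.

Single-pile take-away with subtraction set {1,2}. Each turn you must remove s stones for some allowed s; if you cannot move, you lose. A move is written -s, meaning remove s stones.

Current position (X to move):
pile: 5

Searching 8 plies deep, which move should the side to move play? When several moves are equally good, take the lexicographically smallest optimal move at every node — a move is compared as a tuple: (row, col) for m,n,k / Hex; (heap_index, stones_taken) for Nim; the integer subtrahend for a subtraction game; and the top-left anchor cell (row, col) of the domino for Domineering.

p1 X@[5]: -1[4]-1 -2[3]+1*
p2 O@[3]: -1[2]-1* -2[1]-1
p3 X@[2]: -1[1]-1 -2[0]+1*
p4 O@[0] terminal -1; root [5] d8

X's best at [5]: -2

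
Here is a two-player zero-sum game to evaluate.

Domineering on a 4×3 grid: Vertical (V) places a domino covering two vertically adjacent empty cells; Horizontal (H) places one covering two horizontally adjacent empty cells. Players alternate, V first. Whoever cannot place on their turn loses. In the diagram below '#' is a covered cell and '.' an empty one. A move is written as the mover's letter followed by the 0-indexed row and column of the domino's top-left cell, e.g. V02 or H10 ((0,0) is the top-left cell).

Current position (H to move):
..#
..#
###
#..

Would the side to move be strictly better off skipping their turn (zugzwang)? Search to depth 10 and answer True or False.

zugzwang(..#/..#/###/#.., H) = False

ply 1, H at ..#/..#/###/#.. | H00=+1→###/..#/###/#..*; H10=+1→..#/###/###/#..; H31=-1→..#/..#/###/###
ply 2: ###/..#/###/#.. is terminal -1 (V); from ..#/..#/###/#.. depth 10
if H skipped the turn, V would face:
~ ply 1, V at ..#/..#/###/#.. | V00=+1→#.#/#.#/###/#..*; V01=+1→.##/.##/###/#..
~ ply 2, H at #.#/#.#/###/#.. | H31=-1→#.#/#.#/###/###*
~ ply 3, V at #.#/#.#/###/### | V01=+1→###/###/###/###*
~ ply 4: ###/###/###/### is terminal -1 (H); from ..#/..#/###/#.. depth 10
compare (H): move=+1 vs pass=-1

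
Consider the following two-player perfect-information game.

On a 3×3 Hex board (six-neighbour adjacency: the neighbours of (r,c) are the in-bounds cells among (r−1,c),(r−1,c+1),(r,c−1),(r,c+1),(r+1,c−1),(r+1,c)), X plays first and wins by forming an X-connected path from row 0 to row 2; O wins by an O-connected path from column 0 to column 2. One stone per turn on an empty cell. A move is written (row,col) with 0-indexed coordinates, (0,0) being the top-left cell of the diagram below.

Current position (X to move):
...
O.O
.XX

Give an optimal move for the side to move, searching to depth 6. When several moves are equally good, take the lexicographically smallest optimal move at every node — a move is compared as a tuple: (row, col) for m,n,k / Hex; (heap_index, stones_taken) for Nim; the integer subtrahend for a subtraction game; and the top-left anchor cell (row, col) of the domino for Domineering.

p1 X@[.../O.O/.XX]: (0,0)[X../O.O/.XX]-1 (0,1)[.X./O.O/.XX]-1 (0,2)[..X/O.O/.XX]-1 (1,1)[.../OXO/.XX]+1* (2,0)[.../O.O/XXX]-1
p2 O@[.../OXO/.XX]: (0,0)[O../OXO/.XX]-1* (0,1)[.O./OXO/.XX]-1 (0,2)[..O/OXO/.XX]-1 (2,0)[.../OXO/OXX]-1
p3 X@[O../OXO/.XX]: (0,1)[OX./OXO/.XX]+1* (0,2)[O.X/OXO/.XX]+1 (2,0)[O../OXO/XXX]+1
p4 O@[OX./OXO/.XX] terminal -1; root [.../O.O/.XX] d6

X's best at [.../O.O/.XX]: (1,1)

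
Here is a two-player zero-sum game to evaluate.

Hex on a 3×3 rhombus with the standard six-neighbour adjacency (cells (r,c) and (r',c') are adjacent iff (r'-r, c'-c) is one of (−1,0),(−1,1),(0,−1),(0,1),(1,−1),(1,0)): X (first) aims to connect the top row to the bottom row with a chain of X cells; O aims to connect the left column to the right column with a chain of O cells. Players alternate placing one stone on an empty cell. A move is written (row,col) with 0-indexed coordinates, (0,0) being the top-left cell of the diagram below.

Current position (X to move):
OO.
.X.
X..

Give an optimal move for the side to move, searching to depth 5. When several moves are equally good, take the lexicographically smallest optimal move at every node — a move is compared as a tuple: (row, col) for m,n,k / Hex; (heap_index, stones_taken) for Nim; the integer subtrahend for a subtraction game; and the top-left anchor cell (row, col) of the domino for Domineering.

ply 1, X at OO./.X./X.. | (0,2)=+1→OOX/.X./X..*; (1,0)=-1→OO./XX./X..; (1,2)=-1→OO./.XX/X..; (2,1)=-1→OO./.X./XX.; (2,2)=-1→OO./.X./X.X
ply 2: OOX/.X./X.. is terminal -1 (O); from OO./.X./X.. depth 5

X's best at [OO./.X./X..]: (0,2)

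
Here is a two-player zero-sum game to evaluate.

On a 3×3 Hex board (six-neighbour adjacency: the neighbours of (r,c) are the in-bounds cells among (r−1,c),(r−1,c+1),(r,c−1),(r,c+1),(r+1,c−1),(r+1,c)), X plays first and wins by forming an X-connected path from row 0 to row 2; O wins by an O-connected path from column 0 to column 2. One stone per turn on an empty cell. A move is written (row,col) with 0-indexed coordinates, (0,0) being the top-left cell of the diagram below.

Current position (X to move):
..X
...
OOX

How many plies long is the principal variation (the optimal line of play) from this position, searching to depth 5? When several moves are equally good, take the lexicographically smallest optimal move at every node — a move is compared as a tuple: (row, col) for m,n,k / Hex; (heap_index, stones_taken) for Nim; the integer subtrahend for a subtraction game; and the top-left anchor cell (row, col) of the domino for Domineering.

ply 1, X at ..X/.../OOX | (0,0)=-1→X.X/.../OOX; (0,1)=-1→.XX/.../OOX; (1,0)=-1→..X/X../OOX; (1,1)=-1→..X/.X./OOX; (1,2)=+1→..X/..X/OOX*
ply 2: ..X/..X/OOX is terminal -1 (O); from ..X/.../OOX depth 5

PV length from [..X/.../OOX]: 1 ply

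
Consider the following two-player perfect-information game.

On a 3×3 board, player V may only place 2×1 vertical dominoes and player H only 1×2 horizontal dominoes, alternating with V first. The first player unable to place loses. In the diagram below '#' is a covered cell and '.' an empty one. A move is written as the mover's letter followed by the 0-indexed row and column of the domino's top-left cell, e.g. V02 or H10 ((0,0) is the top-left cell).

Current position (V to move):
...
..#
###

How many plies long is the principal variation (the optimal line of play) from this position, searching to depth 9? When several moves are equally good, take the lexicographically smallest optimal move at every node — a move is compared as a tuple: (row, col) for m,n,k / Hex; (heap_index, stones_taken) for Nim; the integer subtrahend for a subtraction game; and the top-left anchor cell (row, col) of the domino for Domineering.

[.../..#/###] V move#1: V00:-1/#../#.#/###, V01:+1/.#./.##/###*
[.#./.##/###] end (terminal -1, H#2); searched .../..#/### to 9

PV length from [.../..#/###]: 1 ply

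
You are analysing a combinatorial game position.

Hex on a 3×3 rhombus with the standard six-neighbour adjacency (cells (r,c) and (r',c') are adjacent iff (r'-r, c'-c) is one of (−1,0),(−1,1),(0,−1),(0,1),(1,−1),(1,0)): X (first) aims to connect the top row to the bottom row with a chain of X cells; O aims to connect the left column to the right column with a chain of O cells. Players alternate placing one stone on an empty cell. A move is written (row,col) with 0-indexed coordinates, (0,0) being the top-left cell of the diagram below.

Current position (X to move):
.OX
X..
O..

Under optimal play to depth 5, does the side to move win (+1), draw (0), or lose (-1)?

value(.OX/X../O.., X) = +1

ply 1, X at .OX/X../O.. | (0,0)=-1→XOX/X../O..; (1,1)=-1→.OX/XX./O..; (1,2)=+1→.OX/X.X/O..*; (2,1)=+1→.OX/X../OX.; (2,2)=-1→.OX/X../O.X
ply 2, O at .OX/X.X/O.. | (0,0)=-1→OOX/X.X/O..*; (1,1)=-1→.OX/XOX/O..; (2,1)=-1→.OX/X.X/OO.; (2,2)=-1→.OX/X.X/O.O
ply 3, X at OOX/X.X/O.. | (1,1)=+1→OOX/XXX/O..*; (2,1)=+1→OOX/X.X/OX.; (2,2)=+1→OOX/X.X/O.X
ply 4, O at OOX/XXX/O.. | (2,1)=-1→OOX/XXX/OO.*; (2,2)=-1→OOX/XXX/O.O
ply 5, X at OOX/XXX/OO. | (2,2)=+1→OOX/XXX/OOX*
ply 6: OOX/XXX/OOX is terminal -1 (O); from .OX/X../O.. depth 5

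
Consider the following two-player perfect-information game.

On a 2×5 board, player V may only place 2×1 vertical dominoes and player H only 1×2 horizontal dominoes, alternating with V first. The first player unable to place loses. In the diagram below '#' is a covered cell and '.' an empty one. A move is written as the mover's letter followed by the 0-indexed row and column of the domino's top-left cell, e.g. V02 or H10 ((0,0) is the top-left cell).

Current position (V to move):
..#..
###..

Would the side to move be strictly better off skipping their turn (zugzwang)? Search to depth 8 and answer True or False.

zugzwang(..#../###.., V) = False

ply 1, V at ..#../###.. | V03=+1→..##./####.*; V04=+1→..#.#/###.#
ply 2, H at ..##./####. | H00=-1→####./####.*
ply 3, V at ####./####. | V04=+1→#####/#####*
ply 4: #####/##### is terminal -1 (H); from ..#../###.. depth 8
if V skipped the turn, H would face:
~ ply 1, H at ..#../###.. | H00=-1→###../###..; H03=+1→..###/###..*; H13=+1→..#../#####
~ ply 2: ..###/###.. is terminal -1 (V); from ..#../###.. depth 8
compare (V): move=+1 vs pass=-1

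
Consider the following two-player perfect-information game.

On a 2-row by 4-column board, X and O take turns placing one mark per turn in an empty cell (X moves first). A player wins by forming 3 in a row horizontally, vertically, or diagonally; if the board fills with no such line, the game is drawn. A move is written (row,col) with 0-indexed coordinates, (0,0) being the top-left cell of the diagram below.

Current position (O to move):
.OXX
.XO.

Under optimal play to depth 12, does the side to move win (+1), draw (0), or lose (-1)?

value(.OXX/.XO., O) = 0

[.OXX/.XO.] O move#1: (0,0):+0/OOXX/.XO.*, (1,0):+0/.OXX/OXO., (1,3):+0/.OXX/.XOO
[OOXX/.XO.] X move#2: (1,0):+0/OOXX/XXO.*, (1,3):+0/OOXX/.XOX
[OOXX/XXO.] O move#3: (1,3):+0/OOXX/XXOO*
[OOXX/XXOO] end (terminal +0, X#4); searched .OXX/.XO. to 12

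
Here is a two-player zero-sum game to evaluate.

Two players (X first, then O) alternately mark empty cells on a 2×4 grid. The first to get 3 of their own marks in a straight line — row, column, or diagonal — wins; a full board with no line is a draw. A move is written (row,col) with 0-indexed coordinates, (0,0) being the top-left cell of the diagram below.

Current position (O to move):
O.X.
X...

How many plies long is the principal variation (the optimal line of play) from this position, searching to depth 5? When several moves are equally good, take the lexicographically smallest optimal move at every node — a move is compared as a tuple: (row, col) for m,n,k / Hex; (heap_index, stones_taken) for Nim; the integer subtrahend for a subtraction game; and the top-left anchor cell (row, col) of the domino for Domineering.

PV length from [O.X./X...]: 5 plies

p1 O@[O.X./X...]: (0,1)[OOX./X...]+0* (0,3)[O.XO/X...]+0 (1,1)[O.X./XO..]+0 (1,2)[O.X./X.O.]+0 (1,3)[O.X./X..O]+0
p2 X@[OOX./X...]: (0,3)[OOXX/X...]+0* (1,1)[OOX./XX..]+0 (1,2)[OOX./X.X.]+0 (1,3)[OOX./X..X]+0
p3 O@[OOXX/X...]: (1,1)[OOXX/XO..]+0* (1,2)[OOXX/X.O.]+0 (1,3)[OOXX/X..O]+0
p4 X@[OOXX/XO..]: (1,2)[OOXX/XOX.]+0* (1,3)[OOXX/XO.X]+0
p5 O@[OOXX/XOX.]: (1,3)[OOXX/XOXO]+0*
p6 X@[OOXX/XOXO] terminal +0; root [O.X./X...] d5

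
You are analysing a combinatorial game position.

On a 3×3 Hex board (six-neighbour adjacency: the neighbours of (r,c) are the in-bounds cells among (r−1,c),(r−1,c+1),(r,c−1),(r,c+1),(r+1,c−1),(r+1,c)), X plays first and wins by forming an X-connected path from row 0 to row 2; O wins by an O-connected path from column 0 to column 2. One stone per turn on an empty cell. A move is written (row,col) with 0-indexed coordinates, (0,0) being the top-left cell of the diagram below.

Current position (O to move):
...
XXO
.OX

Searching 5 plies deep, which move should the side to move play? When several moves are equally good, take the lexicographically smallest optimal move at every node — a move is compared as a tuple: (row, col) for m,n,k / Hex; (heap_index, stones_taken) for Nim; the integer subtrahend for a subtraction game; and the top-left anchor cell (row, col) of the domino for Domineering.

O's best at [.../XXO/.OX]: (2,0)

[.../XXO/.OX] O move#1: (0,0):-1/O../XXO/.OX, (0,1):-1/.O./XXO/.OX, (0,2):-1/..O/XXO/.OX, (2,0):+1/.../XXO/OOX*
[.../XXO/OOX] end (terminal -1, X#2); searched .../XXO/.OX to 5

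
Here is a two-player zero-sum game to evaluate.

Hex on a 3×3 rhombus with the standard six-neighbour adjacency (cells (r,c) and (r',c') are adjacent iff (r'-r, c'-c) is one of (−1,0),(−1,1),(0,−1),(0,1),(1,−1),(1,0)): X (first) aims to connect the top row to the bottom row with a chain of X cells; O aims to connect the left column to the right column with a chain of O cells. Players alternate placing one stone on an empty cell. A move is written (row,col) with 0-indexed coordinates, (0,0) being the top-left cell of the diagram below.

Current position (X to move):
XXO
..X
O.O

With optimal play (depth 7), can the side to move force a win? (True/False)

X winning at [XXO/..X/O.O]: False

p1 X@[XXO/..X/O.O]: (1,0)[XXO/X.X/O.O]-1* (1,1)[XXO/.XX/O.O]-1 (2,1)[XXO/..X/OXO]-1
p2 O@[XXO/X.X/O.O]: (1,1)[XXO/XOX/O.O]+1* (2,1)[XXO/X.X/OOO]+1
p3 X@[XXO/XOX/O.O] terminal -1; root [XXO/..X/O.O] d7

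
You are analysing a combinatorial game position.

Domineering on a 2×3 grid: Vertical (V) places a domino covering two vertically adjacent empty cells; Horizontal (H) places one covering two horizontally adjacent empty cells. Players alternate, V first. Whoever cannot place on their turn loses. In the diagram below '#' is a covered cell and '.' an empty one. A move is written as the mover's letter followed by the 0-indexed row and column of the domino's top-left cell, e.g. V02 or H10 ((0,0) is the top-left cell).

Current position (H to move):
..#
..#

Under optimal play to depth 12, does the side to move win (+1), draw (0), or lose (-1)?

ply 1, H at ..#/..# | H00=+1→###/..#*; H10=+1→..#/###
ply 2: ###/..# is terminal -1 (V); from ..#/..# depth 12

value(..#/..#, H) = +1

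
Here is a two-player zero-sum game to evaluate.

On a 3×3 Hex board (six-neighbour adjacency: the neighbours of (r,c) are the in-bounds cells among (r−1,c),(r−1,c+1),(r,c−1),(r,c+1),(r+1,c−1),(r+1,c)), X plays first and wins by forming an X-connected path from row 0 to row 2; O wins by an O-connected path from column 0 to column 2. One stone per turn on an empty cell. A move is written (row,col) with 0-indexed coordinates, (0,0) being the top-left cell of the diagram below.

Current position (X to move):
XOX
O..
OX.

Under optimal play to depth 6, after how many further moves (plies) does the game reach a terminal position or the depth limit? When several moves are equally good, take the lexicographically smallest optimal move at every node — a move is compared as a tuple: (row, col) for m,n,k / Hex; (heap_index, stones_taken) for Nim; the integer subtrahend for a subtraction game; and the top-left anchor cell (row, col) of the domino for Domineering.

ply 1, X at XOX/O../OX. | (1,1)=+1→XOX/OX./OX.*; (1,2)=+1→XOX/O.X/OX.; (2,2)=+1→XOX/O../OXX
ply 2: XOX/OX./OX. is terminal -1 (O); from XOX/O../OX. depth 6

PV length from [XOX/O../OX.]: 1 ply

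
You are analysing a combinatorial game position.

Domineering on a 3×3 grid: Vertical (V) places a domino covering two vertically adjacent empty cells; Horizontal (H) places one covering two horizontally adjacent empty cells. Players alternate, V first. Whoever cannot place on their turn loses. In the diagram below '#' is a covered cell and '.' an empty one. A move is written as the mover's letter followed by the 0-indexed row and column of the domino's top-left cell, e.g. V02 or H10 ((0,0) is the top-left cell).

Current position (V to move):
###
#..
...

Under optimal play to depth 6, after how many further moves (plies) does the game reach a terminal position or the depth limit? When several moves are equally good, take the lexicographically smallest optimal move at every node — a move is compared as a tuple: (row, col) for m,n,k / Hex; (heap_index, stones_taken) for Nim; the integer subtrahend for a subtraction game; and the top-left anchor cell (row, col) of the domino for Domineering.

PV length from [###/#../...]: 1 ply

p1 V@[###/#../...]: V11[###/##./.#.]+1* V12[###/#.#/..#]-1
p2 H@[###/##./.#.] terminal -1; root [###/#../...] d6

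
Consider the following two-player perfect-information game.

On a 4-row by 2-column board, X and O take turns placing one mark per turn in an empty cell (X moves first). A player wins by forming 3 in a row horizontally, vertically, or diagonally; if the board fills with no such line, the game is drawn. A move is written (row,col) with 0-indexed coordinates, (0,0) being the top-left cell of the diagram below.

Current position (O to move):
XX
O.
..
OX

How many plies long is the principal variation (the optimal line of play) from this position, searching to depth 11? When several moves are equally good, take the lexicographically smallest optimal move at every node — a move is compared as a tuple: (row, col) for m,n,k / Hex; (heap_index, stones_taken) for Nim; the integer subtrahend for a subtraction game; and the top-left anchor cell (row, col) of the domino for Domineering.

PV length from [XX/O./../OX]: 1 ply

p1 O@[XX/O./../OX]: (1,1)[XX/OO/../OX]+0 (2,0)[XX/O./O./OX]+1* (2,1)[XX/O./.O/OX]+0
p2 X@[XX/O./O./OX] terminal -1; root [XX/O./../OX] d11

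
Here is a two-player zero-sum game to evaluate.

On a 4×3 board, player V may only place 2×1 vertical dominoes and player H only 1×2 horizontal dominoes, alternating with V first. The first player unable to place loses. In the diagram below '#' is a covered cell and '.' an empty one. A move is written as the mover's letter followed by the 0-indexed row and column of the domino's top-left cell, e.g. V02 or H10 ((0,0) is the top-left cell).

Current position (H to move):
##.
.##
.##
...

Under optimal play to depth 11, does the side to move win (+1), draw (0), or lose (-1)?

p1 H@[##./.##/.##/...]: H30[##./.##/.##/##.]-1* H31[##./.##/.##/.##]-1
p2 V@[##./.##/.##/##.]: V10[##./###/###/##.]+1*
p3 H@[##./###/###/##.] terminal -1; root [##./.##/.##/...] d11

value(##./.##/.##/..., H) = -1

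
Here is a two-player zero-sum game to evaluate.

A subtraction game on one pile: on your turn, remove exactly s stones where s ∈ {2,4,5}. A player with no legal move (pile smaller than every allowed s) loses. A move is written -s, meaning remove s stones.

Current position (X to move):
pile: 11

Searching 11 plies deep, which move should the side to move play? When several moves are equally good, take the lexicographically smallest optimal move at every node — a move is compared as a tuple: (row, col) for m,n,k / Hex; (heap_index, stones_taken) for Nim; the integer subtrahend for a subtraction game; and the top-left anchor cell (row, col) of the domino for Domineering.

ply 1, X at 11 | -2=-1→9; -4=+1→7*; -5=-1→6
ply 2, O at 7 | -2=-1→5*; -4=-1→3; -5=-1→2
ply 3, X at 5 | -2=-1→3; -4=+1→1*; -5=+1→0
ply 4: 1 is terminal -1 (O); from 11 depth 11

X's best at [11]: -4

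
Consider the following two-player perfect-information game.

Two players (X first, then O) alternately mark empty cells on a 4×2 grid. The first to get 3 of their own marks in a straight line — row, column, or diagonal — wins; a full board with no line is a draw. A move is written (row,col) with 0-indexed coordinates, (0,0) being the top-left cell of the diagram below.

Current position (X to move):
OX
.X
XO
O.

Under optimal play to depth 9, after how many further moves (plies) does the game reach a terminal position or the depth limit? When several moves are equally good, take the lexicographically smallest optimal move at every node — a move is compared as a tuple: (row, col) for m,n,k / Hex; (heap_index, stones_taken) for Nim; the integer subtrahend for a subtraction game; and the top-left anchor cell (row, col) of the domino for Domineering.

p1 X@[OX/.X/XO/O.]: (1,0)[OX/XX/XO/O.]+0* (3,1)[OX/.X/XO/OX]+0
p2 O@[OX/XX/XO/O.]: (3,1)[OX/XX/XO/OO]+0*
p3 X@[OX/XX/XO/OO] terminal +0; root [OX/.X/XO/O.] d9

PV length from [OX/.X/XO/O.]: 2 plies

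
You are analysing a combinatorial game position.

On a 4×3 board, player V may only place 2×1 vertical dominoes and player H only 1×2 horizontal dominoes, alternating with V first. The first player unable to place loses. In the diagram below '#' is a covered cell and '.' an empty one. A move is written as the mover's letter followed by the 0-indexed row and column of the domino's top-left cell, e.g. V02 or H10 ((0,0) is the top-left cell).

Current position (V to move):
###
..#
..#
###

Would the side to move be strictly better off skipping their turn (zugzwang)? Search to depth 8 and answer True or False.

zugzwang(###/..#/..#/###, V) = False

ply 1, V at ###/..#/..#/### | V10=+1→###/#.#/#.#/###*; V11=+1→###/.##/.##/###
ply 2: ###/#.#/#.#/### is terminal -1 (H); from ###/..#/..#/### depth 8
suppose V passes — search the same position with H to move:
pass> ply 1, H at ###/..#/..#/### | H10=+1→###/###/..#/###*; H20=+1→###/..#/###/###
pass> ply 2: ###/###/..#/### is terminal -1 (V); from ###/..#/..#/### depth 8
for V: play +1, pass -1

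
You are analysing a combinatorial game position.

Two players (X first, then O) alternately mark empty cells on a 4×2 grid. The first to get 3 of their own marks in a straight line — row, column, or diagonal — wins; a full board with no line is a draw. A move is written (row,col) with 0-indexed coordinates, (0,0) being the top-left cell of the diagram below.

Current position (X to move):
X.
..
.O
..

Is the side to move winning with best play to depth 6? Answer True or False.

[X./../.O/..] X move#1: (0,1):+0/XX/../.O/..*, (1,0):+0/X./X./.O/.., (1,1):+0/X./.X/.O/.., (2,0):+0/X./../XO/.., (3,0):-1/X./../.O/X., (3,1):+0/X./../.O/.X
[XX/../.O/..] O move#2: (1,0):+0/XX/O./.O/..*, (1,1):+0/XX/.O/.O/.., (2,0):+0/XX/../OO/.., (3,0):+0/XX/../.O/O., (3,1):+0/XX/../.O/.O
[XX/O./.O/..] X move#3: (1,1):+0/XX/OX/.O/..*, (2,0):+0/XX/O./XO/.., (3,0):+0/XX/O./.O/X., (3,1):+0/XX/O./.O/.X
[XX/OX/.O/..] O move#4: (2,0):+0/XX/OX/OO/..*, (3,0):+0/XX/OX/.O/O., (3,1):+0/XX/OX/.O/.O
[XX/OX/OO/..] X move#5: (3,0):+0/XX/OX/OO/X.*, (3,1):-1/XX/OX/OO/.X
[XX/OX/OO/X.] O move#6: (3,1):+0/XX/OX/OO/XO*
[XX/OX/OO/XO] end (terminal +0, X#7); searched X./../.O/.. to 6

X winning at [X./../.O/..]: False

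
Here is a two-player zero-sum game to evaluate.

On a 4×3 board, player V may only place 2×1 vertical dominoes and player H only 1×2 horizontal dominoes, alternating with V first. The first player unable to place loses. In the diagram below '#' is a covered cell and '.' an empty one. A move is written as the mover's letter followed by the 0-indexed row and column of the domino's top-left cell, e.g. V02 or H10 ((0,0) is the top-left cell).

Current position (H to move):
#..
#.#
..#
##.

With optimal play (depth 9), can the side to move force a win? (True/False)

[#../#.#/..#/##.] H move#1: H01:-1/###/#.#/..#/##.*, H20:-1/#../#.#/###/##.
[###/#.#/..#/##.] V move#2: V11:+1/###/###/.##/##.*
[###/###/.##/##.] end (terminal -1, H#3); searched #../#.#/..#/##. to 9

H winning at [#../#.#/..#/##.]: False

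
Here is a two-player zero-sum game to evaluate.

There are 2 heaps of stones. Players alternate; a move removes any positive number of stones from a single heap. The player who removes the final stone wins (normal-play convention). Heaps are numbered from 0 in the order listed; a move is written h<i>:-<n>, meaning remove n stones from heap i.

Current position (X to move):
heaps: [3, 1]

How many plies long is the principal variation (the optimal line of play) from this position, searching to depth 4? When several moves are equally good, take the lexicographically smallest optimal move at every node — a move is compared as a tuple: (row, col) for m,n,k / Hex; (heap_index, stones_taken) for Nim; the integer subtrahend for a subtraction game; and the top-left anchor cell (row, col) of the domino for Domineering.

PV length from [(3,1)]: 3 plies

ply 1, X at (3,1) | h0:-1=-1→(2,1); h0:-2=+1→(1,1)*; h0:-3=-1→(0,1); h1:-1=-1→(3,0)
ply 2, O at (1,1) | h0:-1=-1→(0,1)*; h1:-1=-1→(1,0)
ply 3, X at (0,1) | h1:-1=+1→(0,0)*
ply 4: (0,0) is terminal -1 (O); from (3,1) depth 4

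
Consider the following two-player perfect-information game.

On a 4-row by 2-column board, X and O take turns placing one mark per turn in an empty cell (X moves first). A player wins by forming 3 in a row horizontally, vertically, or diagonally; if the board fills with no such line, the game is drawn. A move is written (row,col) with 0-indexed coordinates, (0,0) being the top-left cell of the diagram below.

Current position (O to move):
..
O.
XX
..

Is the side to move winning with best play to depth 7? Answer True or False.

p1 O@[../O./XX/..]: (0,0)[O./O./XX/..]-1 (0,1)[.O/O./XX/..]+0* (1,1)[../OO/XX/..]+0 (3,0)[../O./XX/O.]-1 (3,1)[../O./XX/.O]+0
p2 X@[.O/O./XX/..]: (0,0)[XO/O./XX/..]+0* (1,1)[.O/OX/XX/..]+0 (3,0)[.O/O./XX/X.]+0 (3,1)[.O/O./XX/.X]+0
p3 O@[XO/O./XX/..]: (1,1)[XO/OO/XX/..]+0* (3,0)[XO/O./XX/O.]+0 (3,1)[XO/O./XX/.O]+0
p4 X@[XO/OO/XX/..]: (3,0)[XO/OO/XX/X.]+0* (3,1)[XO/OO/XX/.X]+0
p5 O@[XO/OO/XX/X.]: (3,1)[XO/OO/XX/XO]+0*
p6 X@[XO/OO/XX/XO] terminal +0; root [../O./XX/..] d7

O winning at [../O./XX/..]: False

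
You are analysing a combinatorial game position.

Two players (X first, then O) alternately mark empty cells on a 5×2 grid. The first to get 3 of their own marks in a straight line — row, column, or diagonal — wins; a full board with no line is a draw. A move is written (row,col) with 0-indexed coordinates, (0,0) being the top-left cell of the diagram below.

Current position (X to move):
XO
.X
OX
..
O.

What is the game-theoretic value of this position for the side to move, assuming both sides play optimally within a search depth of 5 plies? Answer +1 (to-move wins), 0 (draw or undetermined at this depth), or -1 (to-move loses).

value(XO/.X/OX/../O., X) = +1

p1 X@[XO/.X/OX/../O.]: (1,0)[XO/XX/OX/../O.]-1 (3,0)[XO/.X/OX/X./O.]+0 (3,1)[XO/.X/OX/.X/O.]+1* (4,1)[XO/.X/OX/../OX]-1
p2 O@[XO/.X/OX/.X/O.] terminal -1; root [XO/.X/OX/../O.] d5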